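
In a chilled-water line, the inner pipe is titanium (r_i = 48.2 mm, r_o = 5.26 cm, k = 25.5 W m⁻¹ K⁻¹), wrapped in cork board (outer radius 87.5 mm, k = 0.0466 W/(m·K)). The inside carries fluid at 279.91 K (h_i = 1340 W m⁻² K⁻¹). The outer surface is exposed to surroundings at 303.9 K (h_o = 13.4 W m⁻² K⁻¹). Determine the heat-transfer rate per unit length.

Treat each layer as a resistance in series:
  R'_conv,in = 1/(2πr h) = 1/(2π·0.0482·1340) = 0.002464 m·K/W
  R'_titanium = ln(0.0526/0.0482)/(2πk) = 0.08736/(2π·25.5) = 5.452×10^-4 m·K/W
  R'_cork board = ln(0.0875/0.0526)/(2πk) = 0.5089/(2π·0.0466) = 1.738 m·K/W
  R'_conv,out = 1/(2πr h) = 1/(2π·0.0875·13.4) = 0.1357 m·K/W
ΣR = 0.002464 + 5.452×10^-4 + 1.738 + 0.1357 = 1.877 m·K/W
Q' = ΔT/ΣR = (279.91 K − 303.9 K)/1.877 = -12.8 W/m
(Negative Q' ⇒ heat flows inward; heat gain = 12.8 W/m.)

Q' = 12.8 W/m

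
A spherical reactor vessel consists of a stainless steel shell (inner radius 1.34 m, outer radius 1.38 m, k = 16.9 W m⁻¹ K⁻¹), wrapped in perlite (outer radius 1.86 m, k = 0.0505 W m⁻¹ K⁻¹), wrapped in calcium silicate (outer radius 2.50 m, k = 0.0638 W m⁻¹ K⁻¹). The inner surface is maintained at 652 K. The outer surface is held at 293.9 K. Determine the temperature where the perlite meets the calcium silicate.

Series thermal resistances, inner to outer:
  R_stainless steel = (1/1.34 − 1/1.38)/(4πk) = 0.02163/(4π·16.9) = 1.019×10^-4 K/W
  R_perlite = (1/1.38 − 1/1.86)/(4πk) = 0.1870/(4π·0.0505) = 0.2947 K/W
  R_calcium silicate = (1/1.86 − 1/2.50)/(4πk) = 0.1376/(4π·0.0638) = 0.1717 K/W
ΣR = 1.019×10^-4 + 0.2947 + 0.1717 = 0.4665 K/W
Q = ΔT/ΣR = (652 K − 293.9 K)/0.4665 = 767.6 W
From the inner boundary to the perlite/calcium silicate interface, ΣR_partial = 0.2948 K/W.
T_interface = T_in − Q·ΣR_partial = 652 K − (767.6)(0.2948) = 426 K

T = 426 K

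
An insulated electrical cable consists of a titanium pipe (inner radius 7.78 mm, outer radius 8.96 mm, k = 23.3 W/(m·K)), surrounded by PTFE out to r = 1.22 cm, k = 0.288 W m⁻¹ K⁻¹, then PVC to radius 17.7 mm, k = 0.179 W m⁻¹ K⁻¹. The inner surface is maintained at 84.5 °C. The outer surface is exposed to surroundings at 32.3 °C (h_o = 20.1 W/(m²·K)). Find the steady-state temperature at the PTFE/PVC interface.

T = 75.1 °C

Resistance network (inner→outer):
  R'_titanium = ln(0.00896/0.00778)/(2πk) = 0.1412/(2π·23.3) = 9.646×10^-4 m·K/W
  R'_PTFE = ln(0.0122/0.00896)/(2πk) = 0.3087/(2π·0.288) = 0.1706 m·K/W
  R'_PVC = ln(0.0177/0.0122)/(2πk) = 0.3721/(2π·0.179) = 0.3309 m·K/W
  R'_conv,out = 1/(2πr h) = 1/(2π·0.0177·20.1) = 0.4474 m·K/W
ΣR = 9.646×10^-4 + 0.1706 + 0.3309 + 0.4474 = 0.9499 m·K/W
Q' = ΔT/ΣR = (84.5 °C − 32.3 °C)/0.9499 = 54.95 W/m
From the inner boundary to the PTFE/PVC interface, ΣR_partial = 0.1716 m·K/W.
T_interface = T_in − Q'·ΣR_partial = 84.5 °C − (54.95)(0.1716) = 75.1 °C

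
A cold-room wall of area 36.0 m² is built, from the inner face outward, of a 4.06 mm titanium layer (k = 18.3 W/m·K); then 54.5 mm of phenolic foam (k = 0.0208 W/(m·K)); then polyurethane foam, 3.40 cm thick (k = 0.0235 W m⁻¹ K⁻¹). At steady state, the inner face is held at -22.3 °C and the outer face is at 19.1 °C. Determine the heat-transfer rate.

Q = 366 W

Resistance network (inner→outer):
  R_titanium = L/(kA) = 0.00406/(18.3·36.0) = 6.163×10^-6 K/W
  R_phenolic foam = L/(kA) = 0.0545/(0.0208·36.0) = 0.07278 K/W
  R_polyurethane foam = L/(kA) = 0.0340/(0.0235·36.0) = 0.04019 K/W
ΣR = 6.163×10^-6 + 0.07278 + 0.04019 = 0.1130 K/W
Q = ΔT/ΣR = (-22.3 °C − 19.1 °C)/0.1130 = -366 W
(Negative Q ⇒ heat flows inward; heat gain = 366 W.)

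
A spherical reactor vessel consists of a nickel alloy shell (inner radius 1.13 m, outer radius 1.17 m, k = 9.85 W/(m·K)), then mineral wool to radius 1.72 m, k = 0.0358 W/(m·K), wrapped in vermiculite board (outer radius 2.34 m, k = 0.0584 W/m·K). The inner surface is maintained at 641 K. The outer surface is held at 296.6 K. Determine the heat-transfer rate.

Q = 421 W

Resistance network (inner→outer):
  R_nickel alloy = (1/1.13 − 1/1.17)/(4πk) = 0.03025/(4π·9.85) = 2.444×10^-4 K/W
  R_mineral wool = (1/1.17 − 1/1.72)/(4πk) = 0.2733/(4π·0.0358) = 0.6075 K/W
  R_vermiculite board = (1/1.72 − 1/2.34)/(4πk) = 0.1540/(4π·0.0584) = 0.2099 K/W
ΣR = 2.444×10^-4 + 0.6075 + 0.2099 = 0.8176 K/W
Q = ΔT/ΣR = (641 K − 296.6 K)/0.8176 = 421 W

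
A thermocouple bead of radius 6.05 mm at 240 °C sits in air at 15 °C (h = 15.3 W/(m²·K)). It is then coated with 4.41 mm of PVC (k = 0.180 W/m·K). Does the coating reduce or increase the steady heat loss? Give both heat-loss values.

increases: 1.58 → 2.87 W

Critical radius for a sphere: r_cr = 2k/h = 0.0235 m = 2.35 cm.
Outer radius after coating: r₂ = 0.00605 + 0.00441 = 0.01046 m.
Since r₁ < r_cr and r₂ ≤ r_cr, the coating moves toward the maximum at r_cr — heat loss rises.
Bare: R = 1/(4πr₁²h) = 142.1 K/W; Q = 225/142.1 = 1.58 W.
Coated: R = R_cond + R_conv = 78.35 K/W; Q = 225/78.35 = 2.87 W.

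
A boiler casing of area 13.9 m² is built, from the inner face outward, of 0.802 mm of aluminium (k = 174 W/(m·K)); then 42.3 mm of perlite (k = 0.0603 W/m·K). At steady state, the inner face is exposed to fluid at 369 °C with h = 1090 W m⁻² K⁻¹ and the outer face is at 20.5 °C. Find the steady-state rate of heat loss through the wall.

Q = 6.90 kW

Treat each layer as a resistance in series:
  R_conv,in = 1/(hA) = 1/(1090·13.9) = 6.600×10^-5 K/W
  R_aluminium = L/(kA) = 8.02×10^-4/(174·13.9) = 3.316×10^-7 K/W
  R_perlite = L/(kA) = 0.0423/(0.0603·13.9) = 0.05047 K/W
ΣR = 6.600×10^-5 + 3.316×10^-7 + 0.05047 = 0.05054 K/W
Q = ΔT/ΣR = (369 °C − 20.5 °C)/0.05054 = 6900 W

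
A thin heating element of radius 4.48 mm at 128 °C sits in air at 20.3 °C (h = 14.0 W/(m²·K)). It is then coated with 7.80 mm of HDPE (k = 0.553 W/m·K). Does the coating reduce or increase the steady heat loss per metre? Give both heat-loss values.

Critical radius for a cylinder: r_cr = k/h = 0.0395 m = 3.95 cm.
Outer radius after coating: r₂ = 0.00448 + 0.00780 = 0.01228 m.
Since r₁ < r_cr and r₂ ≤ r_cr, the coating moves toward the maximum at r_cr — heat loss rises.
Bare: R = 1/(2πr₁h) = 2.538 m·K/W; Q = 107.7/2.538 = 42.4 W/m.
Coated: R = R_cond + R_conv = 1.216 m·K/W; Q = 107.7/1.216 = 88.6 W/m.

increases: 42.4 → 88.6 W/m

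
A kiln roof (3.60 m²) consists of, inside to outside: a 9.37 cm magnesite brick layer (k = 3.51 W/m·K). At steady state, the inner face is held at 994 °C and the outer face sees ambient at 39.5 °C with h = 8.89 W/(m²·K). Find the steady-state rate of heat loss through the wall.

Series thermal resistances, inner to outer:
  R_magnesite brick = L/(kA) = 0.0937/(3.51·3.60) = 0.007415 K/W
  R_conv,out = 1/(hA) = 1/(8.89·3.60) = 0.03125 K/W
ΣR = 0.007415 + 0.03125 = 0.03866 K/W
Q = ΔT/ΣR = (994 °C − 39.5 °C)/0.03866 = 24700 W

Q = 24.7 kW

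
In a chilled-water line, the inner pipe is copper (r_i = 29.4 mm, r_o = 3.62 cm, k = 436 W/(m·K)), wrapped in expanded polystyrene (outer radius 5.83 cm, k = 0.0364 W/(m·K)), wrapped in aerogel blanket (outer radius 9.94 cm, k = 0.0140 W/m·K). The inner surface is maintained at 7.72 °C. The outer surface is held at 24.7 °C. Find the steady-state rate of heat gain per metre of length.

Resistance network (inner→outer):
  R'_copper = ln(0.0362/0.0294)/(2πk) = 0.2081/(2π·436) = 7.595×10^-5 m·K/W
  R'_expanded polystyrene = ln(0.0583/0.0362)/(2πk) = 0.4765/(2π·0.0364) = 2.084 m·K/W
  R'_aerogel blanket = ln(0.0994/0.0583)/(2πk) = 0.5336/(2π·0.0140) = 6.066 m·K/W
ΣR = 7.595×10^-5 + 2.084 + 6.066 = 8.150 m·K/W
Q' = ΔT/ΣR = (7.72 °C − 24.7 °C)/8.150 = -2.08 W/m
(Negative Q' ⇒ heat flows inward; heat gain = 2.08 W/m.)

Q' = 2.08 W/m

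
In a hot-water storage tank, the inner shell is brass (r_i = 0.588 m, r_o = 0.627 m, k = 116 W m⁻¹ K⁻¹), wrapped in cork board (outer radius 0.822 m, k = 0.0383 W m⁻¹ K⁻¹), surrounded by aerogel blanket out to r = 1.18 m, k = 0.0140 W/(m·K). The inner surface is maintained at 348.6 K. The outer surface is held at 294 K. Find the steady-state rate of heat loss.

Q = 18.9 W

Series thermal resistances, inner to outer:
  R_brass = (1/0.588 − 1/0.627)/(4πk) = 0.1058/(4π·116) = 7.257×10^-5 K/W
  R_cork board = (1/0.627 − 1/0.822)/(4πk) = 0.3784/(4π·0.0383) = 0.7861 K/W
  R_aerogel blanket = (1/0.822 − 1/1.18)/(4πk) = 0.3691/(4π·0.0140) = 2.098 K/W
ΣR = 7.257×10^-5 + 0.7861 + 2.098 = 2.884 K/W
Q = ΔT/ΣR = (348.6 K − 294 K)/2.884 = 18.9 W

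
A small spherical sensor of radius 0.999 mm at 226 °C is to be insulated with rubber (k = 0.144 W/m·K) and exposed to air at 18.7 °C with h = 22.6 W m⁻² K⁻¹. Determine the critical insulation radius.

For a sphere, r_cr = 2k_ins/h = 2·0.144/22.6 = 0.0127 m = 1.27 cm

r_cr = 1.27 cm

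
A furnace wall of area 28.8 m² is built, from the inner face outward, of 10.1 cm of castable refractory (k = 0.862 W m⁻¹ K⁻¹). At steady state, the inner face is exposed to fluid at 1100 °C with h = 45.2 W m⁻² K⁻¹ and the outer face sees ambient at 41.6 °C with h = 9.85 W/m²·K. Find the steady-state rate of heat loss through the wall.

Resistance network (inner→outer):
  R_conv,in = 1/(hA) = 1/(45.2·28.8) = 7.682×10^-4 K/W
  R_castable refractory = L/(kA) = 0.101/(0.862·28.8) = 0.004068 K/W
  R_conv,out = 1/(hA) = 1/(9.85·28.8) = 0.003525 K/W
ΣR = 7.682×10^-4 + 0.004068 + 0.003525 = 0.008361 K/W
Q = ΔT/ΣR = (1100 °C − 41.6 °C)/0.008361 = 1.27×10^5 W

Q = 127 kW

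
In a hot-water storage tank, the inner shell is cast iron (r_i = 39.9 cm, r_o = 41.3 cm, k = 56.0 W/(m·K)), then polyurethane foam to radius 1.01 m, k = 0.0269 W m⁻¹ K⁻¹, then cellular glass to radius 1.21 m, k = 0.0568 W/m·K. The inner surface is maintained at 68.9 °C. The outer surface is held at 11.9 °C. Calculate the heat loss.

Q = 12.8 W

Treat each layer as a resistance in series:
  R_cast iron = (1/0.399 − 1/0.413)/(4πk) = 0.08496/(4π·56.0) = 1.207×10^-4 K/W
  R_polyurethane foam = (1/0.413 − 1/1.01)/(4πk) = 1.431/(4π·0.0269) = 4.234 K/W
  R_cellular glass = (1/1.01 − 1/1.21)/(4πk) = 0.1637/(4π·0.0568) = 0.2293 K/W
ΣR = 1.207×10^-4 + 4.234 + 0.2293 = 4.463 K/W
Q = ΔT/ΣR = (68.9 °C − 11.9 °C)/4.463 = 12.8 W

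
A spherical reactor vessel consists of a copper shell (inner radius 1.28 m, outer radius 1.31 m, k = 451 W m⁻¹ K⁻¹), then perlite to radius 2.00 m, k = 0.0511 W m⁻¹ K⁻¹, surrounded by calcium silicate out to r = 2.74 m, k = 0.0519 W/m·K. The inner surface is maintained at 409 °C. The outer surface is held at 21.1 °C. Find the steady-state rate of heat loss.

Q = 629 W

Treat each layer as a resistance in series:
  R_copper = (1/1.28 − 1/1.31)/(4πk) = 0.01789/(4π·451) = 3.157×10^-6 K/W
  R_perlite = (1/1.31 − 1/2.00)/(4πk) = 0.2634/(4π·0.0511) = 0.4101 K/W
  R_calcium silicate = (1/2.00 − 1/2.74)/(4πk) = 0.1350/(4π·0.0519) = 0.2070 K/W
ΣR = 3.157×10^-6 + 0.4101 + 0.2070 = 0.6171 K/W
Q = ΔT/ΣR = (409 °C − 21.1 °C)/0.6171 = 629 W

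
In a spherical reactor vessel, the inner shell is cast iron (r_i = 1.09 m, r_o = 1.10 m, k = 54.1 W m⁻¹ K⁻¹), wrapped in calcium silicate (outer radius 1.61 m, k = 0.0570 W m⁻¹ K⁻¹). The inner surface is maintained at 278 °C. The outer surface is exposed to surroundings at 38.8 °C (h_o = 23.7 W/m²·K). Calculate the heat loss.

Treat each layer as a resistance in series:
  R_cast iron = (1/1.09 − 1/1.10)/(4πk) = 0.008340/(4π·54.1) = 1.227×10^-5 K/W
  R_calcium silicate = (1/1.10 − 1/1.61)/(4πk) = 0.2880/(4π·0.0570) = 0.4020 K/W
  R_conv,out = 1/(4πr²h) = 1/(4π·1.61²·23.7) = 0.001295 K/W
ΣR = 1.227×10^-5 + 0.4020 + 0.001295 = 0.4033 K/W
Q = ΔT/ΣR = (278 °C − 38.8 °C)/0.4033 = 593 W

Q = 593 W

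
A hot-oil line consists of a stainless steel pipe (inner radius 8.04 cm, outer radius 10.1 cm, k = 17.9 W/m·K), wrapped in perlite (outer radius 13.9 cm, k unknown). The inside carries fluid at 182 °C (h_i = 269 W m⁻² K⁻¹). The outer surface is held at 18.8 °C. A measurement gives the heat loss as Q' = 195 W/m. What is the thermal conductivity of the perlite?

ΣR = ΔT/Q' = |182 − 18.8|/195 = 0.8369 m·K/W
Known resistances:
  R'_conv,in = 1/(2πr h) = 1/(2π·0.0804·269) = 0.007359 m·K/W
  R'_stainless steel = ln(0.101/0.0804)/(2πk) = 0.2281/(2π·17.9) = 0.002028 m·K/W
R_perlite = ΣR − ΣR_known = 0.8369 − 0.009387 = 0.8275 m·K/W
ln(r₂/r₁)/(2πk) = 0.8275 ⇒ k = 0.3194/(2π·0.8275) = 0.0614 W/m·K

k = 0.0614 W/m·K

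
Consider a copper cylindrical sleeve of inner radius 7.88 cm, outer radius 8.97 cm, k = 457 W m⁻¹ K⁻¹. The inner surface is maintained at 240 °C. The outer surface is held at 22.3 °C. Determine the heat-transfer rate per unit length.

Q' = 4820 kW/m

Q' = 2πk·ΔT/ln(r₂/r₁) = 2π × 457 × 217.7 / ln(0.0897/0.0788) = 4.82×10^6 W/m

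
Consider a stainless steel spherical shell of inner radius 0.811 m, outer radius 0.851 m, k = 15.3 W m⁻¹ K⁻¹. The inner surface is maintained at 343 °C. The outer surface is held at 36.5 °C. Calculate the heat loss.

Q = 1020 kW

Q = 4πk·ΔT/(1/r₁ − 1/r₂) = 4π × 15.3 × 306.5 / (1/0.811 − 1/0.851) = 1.02×10^6 W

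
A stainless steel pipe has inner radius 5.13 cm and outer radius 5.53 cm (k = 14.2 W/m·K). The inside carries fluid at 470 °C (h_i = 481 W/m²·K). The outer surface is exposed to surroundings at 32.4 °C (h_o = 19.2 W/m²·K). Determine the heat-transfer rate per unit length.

Q' = 2780 W/m

Treat each layer as a resistance in series:
  R'_conv,in = 1/(2πr h) = 1/(2π·0.0513·481) = 0.006450 m·K/W
  R'_stainless steel = ln(0.0553/0.0513)/(2πk) = 0.07508/(2π·14.2) = 8.415×10^-4 m·K/W
  R'_conv,out = 1/(2πr h) = 1/(2π·0.0553·19.2) = 0.1499 m·K/W
ΣR = 0.006450 + 8.415×10^-4 + 0.1499 = 0.1572 m·K/W
Q' = ΔT/ΣR = (470 °C − 32.4 °C)/0.1572 = 2780 W/m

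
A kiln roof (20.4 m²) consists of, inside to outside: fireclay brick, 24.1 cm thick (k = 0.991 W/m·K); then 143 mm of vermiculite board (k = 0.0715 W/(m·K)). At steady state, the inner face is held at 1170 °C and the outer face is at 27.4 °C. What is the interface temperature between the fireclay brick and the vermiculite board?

Resistance network (inner→outer):
  R_fireclay brick = L/(kA) = 0.241/(0.991·20.4) = 0.01192 K/W
  R_vermiculite board = L/(kA) = 0.143/(0.0715·20.4) = 0.09804 K/W
ΣR = 0.01192 + 0.09804 = 0.1100 K/W
Q = ΔT/ΣR = (1170 °C − 27.4 °C)/0.1100 = 10390 W
From the inner boundary to the fireclay brick/vermiculite board interface, ΣR_partial = 0.01192 K/W.
T_interface = T_in − Q·ΣR_partial = 1170 °C − (10390)(0.01192) = 1046 °C

T = 1046 °C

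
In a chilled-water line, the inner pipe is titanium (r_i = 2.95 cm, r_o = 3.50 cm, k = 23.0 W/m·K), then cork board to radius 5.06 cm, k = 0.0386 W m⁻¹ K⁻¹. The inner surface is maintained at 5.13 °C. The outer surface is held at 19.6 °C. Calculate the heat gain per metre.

Q' = 9.51 W/m

Resistance network (inner→outer):
  R'_titanium = ln(0.0350/0.0295)/(2πk) = 0.1710/(2π·23.0) = 0.001183 m·K/W
  R'_cork board = ln(0.0506/0.0350)/(2πk) = 0.3686/(2π·0.0386) = 1.520 m·K/W
ΣR = 0.001183 + 1.520 = 1.521 m·K/W
Q' = ΔT/ΣR = (5.13 °C − 19.6 °C)/1.521 = -9.51 W/m
(Negative Q' ⇒ heat flows inward; heat gain = 9.51 W/m.)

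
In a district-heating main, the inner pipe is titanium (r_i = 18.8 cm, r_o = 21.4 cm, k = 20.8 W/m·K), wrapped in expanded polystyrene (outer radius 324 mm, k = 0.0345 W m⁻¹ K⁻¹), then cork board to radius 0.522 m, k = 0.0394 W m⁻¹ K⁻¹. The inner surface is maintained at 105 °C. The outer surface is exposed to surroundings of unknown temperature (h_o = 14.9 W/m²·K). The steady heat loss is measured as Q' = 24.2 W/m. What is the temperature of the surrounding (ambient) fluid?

Series resistances:
  R'_titanium = ln(0.214/0.188)/(2πk) = 0.1295/(2π·20.8) = 9.912×10^-4 m·K/W
  R'_expanded polystyrene = ln(0.324/0.214)/(2πk) = 0.4148/(2π·0.0345) = 1.913 m·K/W
  R'_cork board = ln(0.522/0.324)/(2πk) = 0.4769/(2π·0.0394) = 1.927 m·K/W
  R'_conv,out = 1/(2πr h) = 1/(2π·0.522·14.9) = 0.02046 m·K/W
ΣR = 3.861 m·K/W
ΔT = Q'·ΣR = 24.2 × 3.861 = 93.44 K
Heat flows outward, so T_out = T_in − ΔT = 105 − 93.44 = 11.6 °C

T_out = 11.6 °C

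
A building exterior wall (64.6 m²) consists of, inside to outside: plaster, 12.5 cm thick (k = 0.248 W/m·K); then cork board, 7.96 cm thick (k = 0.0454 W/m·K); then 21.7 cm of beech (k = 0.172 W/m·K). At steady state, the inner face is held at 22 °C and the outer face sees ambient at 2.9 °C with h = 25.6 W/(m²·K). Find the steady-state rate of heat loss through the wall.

Q = 347 W

Treat each layer as a resistance in series:
  R_plaster = L/(kA) = 0.125/(0.248·64.6) = 0.007802 K/W
  R_cork board = L/(kA) = 0.0796/(0.0454·64.6) = 0.02714 K/W
  R_beech = L/(kA) = 0.217/(0.172·64.6) = 0.01953 K/W
  R_conv,out = 1/(hA) = 1/(25.6·64.6) = 6.047×10^-4 K/W
ΣR = 0.007802 + 0.02714 + 0.01953 + 6.047×10^-4 = 0.05508 K/W
Q = ΔT/ΣR = (22 °C − 2.9 °C)/0.05508 = 347 W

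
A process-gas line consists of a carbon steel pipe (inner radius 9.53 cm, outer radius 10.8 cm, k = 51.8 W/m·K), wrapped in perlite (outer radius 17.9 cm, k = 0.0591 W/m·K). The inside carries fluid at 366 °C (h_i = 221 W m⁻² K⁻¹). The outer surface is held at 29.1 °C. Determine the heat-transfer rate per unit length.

Q' = 246 W/m

Treat each layer as a resistance in series:
  R'_conv,in = 1/(2πr h) = 1/(2π·0.0953·221) = 0.007557 m·K/W
  R'_carbon steel = ln(0.108/0.0953)/(2πk) = 0.1251/(2π·51.8) = 3.844×10^-4 m·K/W
  R'_perlite = ln(0.179/0.108)/(2πk) = 0.5053/(2π·0.0591) = 1.361 m·K/W
ΣR = 0.007557 + 3.844×10^-4 + 1.361 = 1.369 m·K/W
Q' = ΔT/ΣR = (366 °C − 29.1 °C)/1.369 = 246 W/m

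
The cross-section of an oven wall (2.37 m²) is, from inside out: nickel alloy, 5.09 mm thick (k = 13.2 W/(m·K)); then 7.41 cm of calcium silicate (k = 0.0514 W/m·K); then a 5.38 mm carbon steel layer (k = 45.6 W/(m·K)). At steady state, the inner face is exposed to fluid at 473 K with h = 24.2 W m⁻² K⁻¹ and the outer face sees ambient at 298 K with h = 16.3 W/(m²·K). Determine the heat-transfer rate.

Q = 268 W

Series thermal resistances, inner to outer:
  R_conv,in = 1/(hA) = 1/(24.2·2.37) = 0.01744 K/W
  R_nickel alloy = L/(kA) = 0.00509/(13.2·2.37) = 1.627×10^-4 K/W
  R_calcium silicate = L/(kA) = 0.0741/(0.0514·2.37) = 0.6083 K/W
  R_carbon steel = L/(kA) = 0.00538/(45.6·2.37) = 4.978×10^-5 K/W
  R_conv,out = 1/(hA) = 1/(16.3·2.37) = 0.02589 K/W
ΣR = 0.01744 + 1.627×10^-4 + 0.6083 + 4.978×10^-5 + 0.02589 = 0.6518 K/W
Q = ΔT/ΣR = (473 K − 298 K)/0.6518 = 268 W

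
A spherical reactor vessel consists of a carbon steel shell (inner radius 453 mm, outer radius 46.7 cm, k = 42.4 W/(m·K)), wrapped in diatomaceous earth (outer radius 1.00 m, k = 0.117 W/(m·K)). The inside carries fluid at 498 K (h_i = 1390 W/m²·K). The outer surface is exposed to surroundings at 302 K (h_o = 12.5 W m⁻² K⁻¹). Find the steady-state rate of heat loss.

Q = 250 W

Series thermal resistances, inner to outer:
  R_conv,in = 1/(4πr²h) = 1/(4π·0.453²·1390) = 2.790×10^-4 K/W
  R_carbon steel = (1/0.453 − 1/0.467)/(4πk) = 0.06618/(4π·42.4) = 1.242×10^-4 K/W
  R_diatomaceous earth = (1/0.467 − 1/1.00)/(4πk) = 1.141/(4π·0.117) = 0.7763 K/W
  R_conv,out = 1/(4πr²h) = 1/(4π·1.00²·12.5) = 0.006366 K/W
ΣR = 2.790×10^-4 + 1.242×10^-4 + 0.7763 + 0.006366 = 0.7831 K/W
Q = ΔT/ΣR = (498 K − 302 K)/0.7831 = 250 W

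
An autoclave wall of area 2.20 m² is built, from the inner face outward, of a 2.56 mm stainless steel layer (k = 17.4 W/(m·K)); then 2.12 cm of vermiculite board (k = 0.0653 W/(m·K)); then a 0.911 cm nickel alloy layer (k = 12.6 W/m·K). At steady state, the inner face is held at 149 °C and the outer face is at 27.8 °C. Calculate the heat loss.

Q = 819 W

Treat each layer as a resistance in series:
  R_stainless steel = L/(kA) = 0.00256/(17.4·2.20) = 6.688×10^-5 K/W
  R_vermiculite board = L/(kA) = 0.0212/(0.0653·2.20) = 0.1476 K/W
  R_nickel alloy = L/(kA) = 0.00911/(12.6·2.20) = 3.286×10^-4 K/W
ΣR = 6.688×10^-5 + 0.1476 + 3.286×10^-4 = 0.1480 K/W
Q = ΔT/ΣR = (149 °C − 27.8 °C)/0.1480 = 819 W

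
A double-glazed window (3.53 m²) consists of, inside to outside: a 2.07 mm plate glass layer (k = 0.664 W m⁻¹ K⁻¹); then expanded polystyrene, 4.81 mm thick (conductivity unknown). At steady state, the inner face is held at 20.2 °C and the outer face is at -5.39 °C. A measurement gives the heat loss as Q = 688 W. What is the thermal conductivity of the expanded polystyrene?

k = 0.0375 W/m·K

ΣR = ΔT/Q = |20.2 − -5.39|/688 = 0.03719 K/W
Known resistances:
  R_plate glass = L/(kA) = 0.00207/(0.664·3.53) = 8.831×10^-4 K/W
R_expanded polystyrene = ΣR − ΣR_known = 0.03719 − 8.831×10^-4 = 0.03631 K/W
L/(kA) = 0.03631 ⇒ k = 0.00481/(0.03631·3.53) = 0.0375 W/m·K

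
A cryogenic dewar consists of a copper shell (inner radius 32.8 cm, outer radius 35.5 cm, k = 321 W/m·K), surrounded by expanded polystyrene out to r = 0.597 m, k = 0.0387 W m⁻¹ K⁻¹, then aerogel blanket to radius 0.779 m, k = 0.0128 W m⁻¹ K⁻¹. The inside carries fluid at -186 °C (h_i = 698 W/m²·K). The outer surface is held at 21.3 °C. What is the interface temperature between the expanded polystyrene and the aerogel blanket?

Treat each layer as a resistance in series:
  R_conv,in = 1/(4πr²h) = 1/(4π·0.328²·698) = 0.001060 K/W
  R_copper = (1/0.328 − 1/0.355)/(4πk) = 0.2319/(4π·321) = 5.748×10^-5 K/W
  R_expanded polystyrene = (1/0.355 − 1/0.597)/(4πk) = 1.142/(4π·0.0387) = 2.348 K/W
  R_aerogel blanket = (1/0.597 − 1/0.779)/(4πk) = 0.3913/(4π·0.0128) = 2.433 K/W
ΣR = 0.001060 + 5.748×10^-5 + 2.348 + 2.433 = 4.782 K/W
Q = ΔT/ΣR = (-186 °C − 21.3 °C)/4.782 = -43.35 W
From the inner boundary to the expanded polystyrene/aerogel blanket interface, ΣR_partial = 2.349 K/W.
T_interface = T_in − Q·ΣR_partial = -186 °C − (-43.35)(2.349) = -84.2 °C

T = -84.2 °C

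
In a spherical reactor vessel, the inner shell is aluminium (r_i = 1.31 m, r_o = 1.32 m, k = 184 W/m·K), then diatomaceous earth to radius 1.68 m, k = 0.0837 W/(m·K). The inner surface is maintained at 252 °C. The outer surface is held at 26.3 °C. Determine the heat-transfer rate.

Q = 1460 W

Resistance network (inner→outer):
  R_aluminium = (1/1.31 − 1/1.32)/(4πk) = 0.005783/(4π·184) = 2.501×10^-6 K/W
  R_diatomaceous earth = (1/1.32 − 1/1.68)/(4πk) = 0.1623/(4π·0.0837) = 0.1543 K/W
ΣR = 2.501×10^-6 + 0.1543 = 0.1543 K/W
Q = ΔT/ΣR = (252 °C − 26.3 °C)/0.1543 = 1460 W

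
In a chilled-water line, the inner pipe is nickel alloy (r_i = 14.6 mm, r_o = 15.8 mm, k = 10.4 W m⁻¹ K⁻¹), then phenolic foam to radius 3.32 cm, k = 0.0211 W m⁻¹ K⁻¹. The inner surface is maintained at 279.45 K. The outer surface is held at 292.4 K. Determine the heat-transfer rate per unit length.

Q' = 2.31 W/m

Resistance network (inner→outer):
  R'_nickel alloy = ln(0.0158/0.0146)/(2πk) = 0.07899/(2π·10.4) = 0.001209 m·K/W
  R'_phenolic foam = ln(0.0332/0.0158)/(2πk) = 0.7425/(2π·0.0211) = 5.601 m·K/W
ΣR = 0.001209 + 5.601 = 5.602 m·K/W
Q' = ΔT/ΣR = (279.45 K − 292.4 K)/5.602 = -2.31 W/m
(Negative Q' ⇒ heat flows inward; heat gain = 2.31 W/m.)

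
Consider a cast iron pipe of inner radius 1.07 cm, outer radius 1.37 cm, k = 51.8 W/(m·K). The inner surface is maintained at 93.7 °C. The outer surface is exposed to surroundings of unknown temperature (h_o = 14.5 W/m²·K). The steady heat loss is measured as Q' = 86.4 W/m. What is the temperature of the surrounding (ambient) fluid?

Sum the resistances:
  R'_cast iron = ln(0.0137/0.0107)/(2πk) = 0.2472/(2π·51.8) = 7.594×10^-4 m·K/W
  R'_conv,out = 1/(2πr h) = 1/(2π·0.0137·14.5) = 0.8012 m·K/W
ΣR = 0.8019 m·K/W
ΔT = Q'·ΣR = 86.4 × 0.8019 = 69.28 K
Heat flows outward, so T_out = T_in − ΔT = 93.7 − 69.28 = 24.4 °C

T_out = 24.4 °C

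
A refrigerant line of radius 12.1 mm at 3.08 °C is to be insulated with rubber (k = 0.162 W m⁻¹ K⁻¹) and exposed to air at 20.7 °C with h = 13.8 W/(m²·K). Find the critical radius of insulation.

For a cylinder, r_cr = k_ins/h = 0.162/13.8 = 0.0117 m = 1.17 cm

r_cr = 1.17 cm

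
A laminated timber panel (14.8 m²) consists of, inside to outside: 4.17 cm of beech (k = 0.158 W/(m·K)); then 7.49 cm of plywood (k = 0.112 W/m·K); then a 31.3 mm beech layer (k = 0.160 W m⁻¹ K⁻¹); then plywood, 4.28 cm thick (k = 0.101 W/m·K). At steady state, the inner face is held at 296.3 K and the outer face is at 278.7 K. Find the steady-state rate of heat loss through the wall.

Q = 168 W

Resistance network (inner→outer):
  R_beech = L/(kA) = 0.0417/(0.158·14.8) = 0.01783 K/W
  R_plywood = L/(kA) = 0.0749/(0.112·14.8) = 0.04519 K/W
  R_beech = L/(kA) = 0.0313/(0.160·14.8) = 0.01322 K/W
  R_plywood = L/(kA) = 0.0428/(0.101·14.8) = 0.02863 K/W
ΣR = 0.01783 + 0.04519 + 0.01322 + 0.02863 = 0.1049 K/W
Q = ΔT/ΣR = (296.3 K − 278.7 K)/0.1049 = 168 W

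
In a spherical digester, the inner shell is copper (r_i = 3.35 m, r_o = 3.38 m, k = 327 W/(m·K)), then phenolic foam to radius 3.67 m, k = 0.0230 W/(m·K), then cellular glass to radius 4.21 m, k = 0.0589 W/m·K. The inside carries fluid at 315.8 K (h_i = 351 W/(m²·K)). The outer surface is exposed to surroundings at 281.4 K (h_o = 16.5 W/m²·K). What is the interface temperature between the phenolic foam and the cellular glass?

Series thermal resistances, inner to outer:
  R_conv,in = 1/(4πr²h) = 1/(4π·3.35²·351) = 2.020×10^-5 K/W
  R_copper = (1/3.35 − 1/3.38)/(4πk) = 0.002649/(4π·327) = 6.448×10^-7 K/W
  R_phenolic foam = (1/3.38 − 1/3.67)/(4πk) = 0.02338/(4π·0.0230) = 0.08089 K/W
  R_cellular glass = (1/3.67 − 1/4.21)/(4πk) = 0.03495/(4π·0.0589) = 0.04722 K/W
  R_conv,out = 1/(4πr²h) = 1/(4π·4.21²·16.5) = 2.721×10^-4 K/W
ΣR = 2.020×10^-5 + 6.448×10^-7 + 0.08089 + 0.04722 + 2.721×10^-4 = 0.1284 K/W
Q = ΔT/ΣR = (315.8 K − 281.4 K)/0.1284 = 267.9 W
From the inner boundary to the phenolic foam/cellular glass interface, ΣR_partial = 0.08091 K/W.
T_interface = T_in − Q·ΣR_partial = 315.8 K − (267.9)(0.08091) = 294.1 K

T = 294.1 K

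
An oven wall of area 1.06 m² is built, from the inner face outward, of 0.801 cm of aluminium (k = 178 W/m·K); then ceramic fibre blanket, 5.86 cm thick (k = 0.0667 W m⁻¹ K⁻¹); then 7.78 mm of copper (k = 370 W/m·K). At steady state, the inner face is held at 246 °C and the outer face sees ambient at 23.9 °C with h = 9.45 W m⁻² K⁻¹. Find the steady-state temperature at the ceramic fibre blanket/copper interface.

T = 47.8 °C

Treat each layer as a resistance in series:
  R_aluminium = L/(kA) = 0.00801/(178·1.06) = 4.245×10^-5 K/W
  R_ceramic fibre blanket = L/(kA) = 0.0586/(0.0667·1.06) = 0.8288 K/W
  R_copper = L/(kA) = 0.00778/(370·1.06) = 1.984×10^-5 K/W
  R_conv,out = 1/(hA) = 1/(9.45·1.06) = 0.09983 K/W
ΣR = 4.245×10^-5 + 0.8288 + 1.984×10^-5 + 0.09983 = 0.9287 K/W
Q = ΔT/ΣR = (246 °C − 23.9 °C)/0.9287 = 239.2 W
From the inner boundary to the ceramic fibre blanket/copper interface, ΣR_partial = 0.8288 K/W.
T_interface = T_in − Q·ΣR_partial = 246 °C − (239.2)(0.8288) = 47.8 °C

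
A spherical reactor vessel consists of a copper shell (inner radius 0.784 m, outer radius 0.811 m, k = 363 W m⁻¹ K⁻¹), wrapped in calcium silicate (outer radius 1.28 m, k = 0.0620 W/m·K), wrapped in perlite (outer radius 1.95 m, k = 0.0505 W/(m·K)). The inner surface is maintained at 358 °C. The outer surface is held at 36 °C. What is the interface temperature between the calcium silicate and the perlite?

T = 172 °C

Treat each layer as a resistance in series:
  R_copper = (1/0.784 − 1/0.811)/(4πk) = 0.04246/(4π·363) = 9.309×10^-6 K/W
  R_calcium silicate = (1/0.811 − 1/1.28)/(4πk) = 0.4518/(4π·0.0620) = 0.5799 K/W
  R_perlite = (1/1.28 − 1/1.95)/(4πk) = 0.2684/(4π·0.0505) = 0.4230 K/W
ΣR = 9.309×10^-6 + 0.5799 + 0.4230 = 1.003 K/W
Q = ΔT/ΣR = (358 °C − 36 °C)/1.003 = 321.0 W
From the inner boundary to the calcium silicate/perlite interface, ΣR_partial = 0.5799 K/W.
T_interface = T_in − Q·ΣR_partial = 358 °C − (321.0)(0.5799) = 172 °C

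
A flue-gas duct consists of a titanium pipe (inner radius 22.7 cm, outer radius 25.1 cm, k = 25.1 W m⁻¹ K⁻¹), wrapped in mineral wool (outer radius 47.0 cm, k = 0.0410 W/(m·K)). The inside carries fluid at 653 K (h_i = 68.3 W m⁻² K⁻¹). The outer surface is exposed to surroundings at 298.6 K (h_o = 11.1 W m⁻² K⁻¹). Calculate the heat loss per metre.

Series thermal resistances, inner to outer:
  R'_conv,in = 1/(2πr h) = 1/(2π·0.227·68.3) = 0.01027 m·K/W
  R'_titanium = ln(0.251/0.227)/(2πk) = 0.1005/(2π·25.1) = 6.373×10^-4 m·K/W
  R'_mineral wool = ln(0.470/0.251)/(2πk) = 0.6273/(2π·0.0410) = 2.435 m·K/W
  R'_conv,out = 1/(2πr h) = 1/(2π·0.470·11.1) = 0.03051 m·K/W
ΣR = 0.01027 + 6.373×10^-4 + 2.435 + 0.03051 = 2.476 m·K/W
Q' = ΔT/ΣR = (653 K − 298.6 K)/2.476 = 143 W/m

Q' = 143 W/m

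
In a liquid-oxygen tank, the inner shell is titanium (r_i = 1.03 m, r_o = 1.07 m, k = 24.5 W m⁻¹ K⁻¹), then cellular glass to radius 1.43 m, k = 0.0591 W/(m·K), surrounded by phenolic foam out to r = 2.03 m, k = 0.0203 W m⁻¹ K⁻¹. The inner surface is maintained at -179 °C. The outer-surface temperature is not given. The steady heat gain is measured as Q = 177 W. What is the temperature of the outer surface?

T_out = 20.5 °C

Sum the resistances:
  R_titanium = (1/1.03 − 1/1.07)/(4πk) = 0.03629/(4π·24.5) = 1.179×10^-4 K/W
  R_cellular glass = (1/1.07 − 1/1.43)/(4πk) = 0.2353/(4π·0.0591) = 0.3168 K/W
  R_phenolic foam = (1/1.43 − 1/2.03)/(4πk) = 0.2067/(4π·0.0203) = 0.8102 K/W
ΣR = 1.127 K/W
ΔT = Q·ΣR = 177 × 1.127 = 199.5 K
Heat flows inward, so T_out = T_in + ΔT = -179 + 199.5 = 20.5 °C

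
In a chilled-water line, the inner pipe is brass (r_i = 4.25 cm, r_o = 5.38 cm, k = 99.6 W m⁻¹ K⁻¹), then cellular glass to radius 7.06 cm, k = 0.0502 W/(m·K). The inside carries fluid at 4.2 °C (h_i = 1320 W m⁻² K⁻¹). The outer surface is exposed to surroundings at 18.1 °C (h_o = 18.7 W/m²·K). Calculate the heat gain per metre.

Resistance network (inner→outer):
  R'_conv,in = 1/(2πr h) = 1/(2π·0.0425·1320) = 0.002837 m·K/W
  R'_brass = ln(0.0538/0.0425)/(2πk) = 0.2358/(2π·99.6) = 3.767×10^-4 m·K/W
  R'_cellular glass = ln(0.0706/0.0538)/(2πk) = 0.2718/(2π·0.0502) = 0.8616 m·K/W
  R'_conv,out = 1/(2πr h) = 1/(2π·0.0706·18.7) = 0.1206 m·K/W
ΣR = 0.002837 + 3.767×10^-4 + 0.8616 + 0.1206 = 0.9854 m·K/W
Q' = ΔT/ΣR = (4.2 °C − 18.1 °C)/0.9854 = -14.1 W/m
(Negative Q' ⇒ heat flows inward; heat gain = 14.1 W/m.)

Q' = 14.1 W/m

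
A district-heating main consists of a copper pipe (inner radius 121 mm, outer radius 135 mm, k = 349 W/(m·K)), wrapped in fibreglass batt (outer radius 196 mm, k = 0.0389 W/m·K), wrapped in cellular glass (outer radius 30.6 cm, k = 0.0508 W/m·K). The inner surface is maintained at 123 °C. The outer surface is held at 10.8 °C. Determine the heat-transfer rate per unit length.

Q' = 38.4 W/m

Resistance network (inner→outer):
  R'_copper = ln(0.135/0.121)/(2πk) = 0.1095/(2π·349) = 4.993×10^-5 m·K/W
  R'_fibreglass batt = ln(0.196/0.135)/(2πk) = 0.3728/(2π·0.0389) = 1.525 m·K/W
  R'_cellular glass = ln(0.306/0.196)/(2πk) = 0.4455/(2π·0.0508) = 1.396 m·K/W
ΣR = 4.993×10^-5 + 1.525 + 1.396 = 2.921 m·K/W
Q' = ΔT/ΣR = (123 °C − 10.8 °C)/2.921 = 38.4 W/m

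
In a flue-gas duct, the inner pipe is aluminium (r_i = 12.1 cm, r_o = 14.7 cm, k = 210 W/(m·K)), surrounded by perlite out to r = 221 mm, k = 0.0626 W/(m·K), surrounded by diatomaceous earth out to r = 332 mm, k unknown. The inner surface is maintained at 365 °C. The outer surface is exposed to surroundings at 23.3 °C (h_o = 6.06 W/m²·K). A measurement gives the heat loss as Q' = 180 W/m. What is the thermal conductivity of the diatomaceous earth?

k = 0.0828 W/m·K

ΣR = ΔT/Q' = |365 − 23.3|/180 = 1.898 m·K/W
Known resistances:
  R'_aluminium = ln(0.147/0.121)/(2πk) = 0.1946/(2π·210) = 1.475×10^-4 m·K/W
  R'_perlite = ln(0.221/0.147)/(2πk) = 0.4077/(2π·0.0626) = 1.037 m·K/W
  R'_conv,out = 1/(2πr h) = 1/(2π·0.332·6.06) = 0.07911 m·K/W
R_diatomaceous earth = ΣR − ΣR_known = 1.898 − 1.116 = 0.7820 m·K/W
ln(r₂/r₁)/(2πk) = 0.7820 ⇒ k = 0.4070/(2π·0.7820) = 0.0828 W/m·K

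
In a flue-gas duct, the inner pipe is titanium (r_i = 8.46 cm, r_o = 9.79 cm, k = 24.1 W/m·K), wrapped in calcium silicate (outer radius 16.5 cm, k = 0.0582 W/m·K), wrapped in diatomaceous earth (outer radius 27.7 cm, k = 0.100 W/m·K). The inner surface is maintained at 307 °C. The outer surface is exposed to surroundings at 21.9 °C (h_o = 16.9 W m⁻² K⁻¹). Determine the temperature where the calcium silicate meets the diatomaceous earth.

T = 129 °C

Series thermal resistances, inner to outer:
  R'_titanium = ln(0.0979/0.0846)/(2πk) = 0.1460/(2π·24.1) = 9.643×10^-4 m·K/W
  R'_calcium silicate = ln(0.165/0.0979)/(2πk) = 0.5220/(2π·0.0582) = 1.427 m·K/W
  R'_diatomaceous earth = ln(0.277/0.165)/(2πk) = 0.5181/(2π·0.100) = 0.8245 m·K/W
  R'_conv,out = 1/(2πr h) = 1/(2π·0.277·16.9) = 0.03400 m·K/W
ΣR = 9.643×10^-4 + 1.427 + 0.8245 + 0.03400 = 2.286 m·K/W
Q' = ΔT/ΣR = (307 °C − 21.9 °C)/2.286 = 124.7 W/m
From the inner boundary to the calcium silicate/diatomaceous earth interface, ΣR_partial = 1.428 m·K/W.
T_interface = T_in − Q'·ΣR_partial = 307 °C − (124.7)(1.428) = 129 °C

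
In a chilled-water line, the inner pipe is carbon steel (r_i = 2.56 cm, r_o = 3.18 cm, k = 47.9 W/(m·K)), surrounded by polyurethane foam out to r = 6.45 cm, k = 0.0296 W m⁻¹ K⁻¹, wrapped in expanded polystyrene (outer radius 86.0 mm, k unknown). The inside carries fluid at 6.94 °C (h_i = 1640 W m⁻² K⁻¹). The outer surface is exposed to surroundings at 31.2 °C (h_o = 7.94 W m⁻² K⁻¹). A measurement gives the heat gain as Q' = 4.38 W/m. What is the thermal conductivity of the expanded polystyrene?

k = 0.0306 W/m·K

ΣR = ΔT/Q' = |6.94 − 31.2|/4.38 = 5.539 m·K/W
Known resistances:
  R'_conv,in = 1/(2πr h) = 1/(2π·0.0256·1640) = 0.003791 m·K/W
  R'_carbon steel = ln(0.0318/0.0256)/(2πk) = 0.2169/(2π·47.9) = 7.206×10^-4 m·K/W
  R'_polyurethane foam = ln(0.0645/0.0318)/(2πk) = 0.7072/(2π·0.0296) = 3.803 m·K/W
  R'_conv,out = 1/(2πr h) = 1/(2π·0.0860·7.94) = 0.2331 m·K/W
R_expanded polystyrene = ΣR − ΣR_known = 5.539 − 4.041 = 1.498 m·K/W
ln(r₂/r₁)/(2πk) = 1.498 ⇒ k = 0.2877/(2π·1.498) = 0.0306 W/m·K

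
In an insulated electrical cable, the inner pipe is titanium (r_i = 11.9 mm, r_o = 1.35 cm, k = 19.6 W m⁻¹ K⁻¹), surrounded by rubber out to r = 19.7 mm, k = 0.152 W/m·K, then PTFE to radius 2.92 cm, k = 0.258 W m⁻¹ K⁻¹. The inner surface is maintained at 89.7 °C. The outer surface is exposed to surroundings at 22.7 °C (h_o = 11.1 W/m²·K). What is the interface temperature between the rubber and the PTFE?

Treat each layer as a resistance in series:
  R'_titanium = ln(0.0135/0.0119)/(2πk) = 0.1262/(2π·19.6) = 0.001024 m·K/W
  R'_rubber = ln(0.0197/0.0135)/(2πk) = 0.3779/(2π·0.152) = 0.3957 m·K/W
  R'_PTFE = ln(0.0292/0.0197)/(2πk) = 0.3936/(2π·0.258) = 0.2428 m·K/W
  R'_conv,out = 1/(2πr h) = 1/(2π·0.0292·11.1) = 0.4910 m·K/W
ΣR = 0.001024 + 0.3957 + 0.2428 + 0.4910 = 1.131 m·K/W
Q' = ΔT/ΣR = (89.7 °C − 22.7 °C)/1.131 = 59.24 W/m
From the inner boundary to the rubber/PTFE interface, ΣR_partial = 0.3967 m·K/W.
T_interface = T_in − Q'·ΣR_partial = 89.7 °C − (59.24)(0.3967) = 66.2 °C

T = 66.2 °C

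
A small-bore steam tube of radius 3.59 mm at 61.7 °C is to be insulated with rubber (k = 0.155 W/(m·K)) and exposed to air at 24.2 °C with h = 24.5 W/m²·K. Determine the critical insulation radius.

For a cylinder, r_cr = k_ins/h = 0.155/24.5 = 0.00633 m = 0.633 cm

r_cr = 0.633 cm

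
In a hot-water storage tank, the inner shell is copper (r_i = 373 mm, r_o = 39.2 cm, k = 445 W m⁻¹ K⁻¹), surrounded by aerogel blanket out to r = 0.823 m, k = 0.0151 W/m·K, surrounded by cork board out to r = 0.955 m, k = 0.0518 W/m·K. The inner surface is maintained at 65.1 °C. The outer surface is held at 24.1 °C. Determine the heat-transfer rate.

Q = 5.62 W

Treat each layer as a resistance in series:
  R_copper = (1/0.373 − 1/0.392)/(4πk) = 0.1299/(4π·445) = 2.324×10^-5 K/W
  R_aerogel blanket = (1/0.392 − 1/0.823)/(4πk) = 1.336/(4π·0.0151) = 7.041 K/W
  R_cork board = (1/0.823 − 1/0.955)/(4πk) = 0.1679/(4π·0.0518) = 0.2580 K/W
ΣR = 2.324×10^-5 + 7.041 + 0.2580 = 7.299 K/W
Q = ΔT/ΣR = (65.1 °C − 24.1 °C)/7.299 = 5.62 W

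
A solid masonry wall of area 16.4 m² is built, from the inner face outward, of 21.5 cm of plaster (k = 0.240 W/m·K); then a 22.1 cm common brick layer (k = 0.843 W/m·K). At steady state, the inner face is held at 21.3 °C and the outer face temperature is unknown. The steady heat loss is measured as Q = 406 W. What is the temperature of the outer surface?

T_out = -7.37 °C

Series resistances:
  R_plaster = L/(kA) = 0.215/(0.240·16.4) = 0.05462 K/W
  R_common brick = L/(kA) = 0.221/(0.843·16.4) = 0.01599 K/W
ΣR = 0.07061 K/W
ΔT = Q·ΣR = 406 × 0.07061 = 28.67 K
Heat flows outward, so T_out = T_in − ΔT = 21.3 − 28.67 = -7.37 °C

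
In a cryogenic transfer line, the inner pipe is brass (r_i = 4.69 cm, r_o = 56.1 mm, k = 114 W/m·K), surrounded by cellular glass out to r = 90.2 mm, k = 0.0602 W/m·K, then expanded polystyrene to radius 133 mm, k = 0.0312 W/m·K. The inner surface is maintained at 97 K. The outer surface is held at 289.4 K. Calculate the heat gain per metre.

Q' = 59.4 W/m

Treat each layer as a resistance in series:
  R'_brass = ln(0.0561/0.0469)/(2πk) = 0.1791/(2π·114) = 2.501×10^-4 m·K/W
  R'_cellular glass = ln(0.0902/0.0561)/(2πk) = 0.4749/(2π·0.0602) = 1.256 m·K/W
  R'_expanded polystyrene = ln(0.133/0.0902)/(2πk) = 0.3883/(2π·0.0312) = 1.981 m·K/W
ΣR = 2.501×10^-4 + 1.256 + 1.981 = 3.237 m·K/W
Q' = ΔT/ΣR = (97 K − 289.4 K)/3.237 = -59.4 W/m
(Negative Q' ⇒ heat flows inward; heat gain = 59.4 W/m.)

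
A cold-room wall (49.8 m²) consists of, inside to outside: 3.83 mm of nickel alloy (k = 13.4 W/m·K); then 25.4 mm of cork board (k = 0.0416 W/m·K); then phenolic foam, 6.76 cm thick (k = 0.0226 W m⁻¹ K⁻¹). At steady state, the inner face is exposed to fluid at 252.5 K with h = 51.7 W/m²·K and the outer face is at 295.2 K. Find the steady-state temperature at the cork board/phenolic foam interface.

Resistance network (inner→outer):
  R_conv,in = 1/(hA) = 1/(51.7·49.8) = 3.884×10^-4 K/W
  R_nickel alloy = L/(kA) = 0.00383/(13.4·49.8) = 5.739×10^-6 K/W
  R_cork board = L/(kA) = 0.0254/(0.0416·49.8) = 0.01226 K/W
  R_phenolic foam = L/(kA) = 0.0676/(0.0226·49.8) = 0.06006 K/W
ΣR = 3.884×10^-4 + 5.739×10^-6 + 0.01226 + 0.06006 = 0.07271 K/W
Q = ΔT/ΣR = (252.5 K − 295.2 K)/0.07271 = -587.3 W
From the inner boundary to the cork board/phenolic foam interface, ΣR_partial = 0.01265 K/W.
T_interface = T_in − Q·ΣR_partial = 252.5 K − (-587.3)(0.01265) = 259.9 K

T = 259.9 K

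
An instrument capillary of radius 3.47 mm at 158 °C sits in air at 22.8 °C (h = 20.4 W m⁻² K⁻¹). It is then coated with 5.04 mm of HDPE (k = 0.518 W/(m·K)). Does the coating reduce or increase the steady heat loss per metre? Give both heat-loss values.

Critical radius for a cylinder: r_cr = k/h = 0.0254 m = 2.54 cm.
Outer radius after coating: r₂ = 0.00347 + 0.00504 = 0.00851 m.
Since r₁ < r_cr and r₂ ≤ r_cr, the coating moves toward the maximum at r_cr — heat loss rises.
Bare: R = 1/(2πr₁h) = 2.248 m·K/W; Q = 135.2/2.248 = 60.1 W/m.
Coated: R = R_cond + R_conv = 1.192 m·K/W; Q = 135.2/1.192 = 113 W/m.

increases: 60.1 → 113 W/m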